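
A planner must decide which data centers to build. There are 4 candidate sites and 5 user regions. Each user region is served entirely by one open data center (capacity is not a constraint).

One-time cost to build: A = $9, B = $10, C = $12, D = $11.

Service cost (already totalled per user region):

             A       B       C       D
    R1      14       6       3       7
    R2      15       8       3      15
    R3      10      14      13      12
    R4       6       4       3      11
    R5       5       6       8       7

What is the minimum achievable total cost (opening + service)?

Minimum total cost: 42

For any fixed open set, each user region goes to its cheapest open site; total = fixed + service.
{C}: R1→C 3, R2→C 3, R3→C 13, R4→C 3, R5→C 8. Service 30; fixed 12; total 42.
{A, C}: R1→C 3, R2→C 3, R3→A 10, R4→C 3, R5→A 5. Service 24; fixed 21; total 45.
{B}: R1→B 6, R2→B 8, R3→B 14, R4→B 4, R5→B 6. Service 38; fixed 10; total 48.
{A, B, C, D}: R1→C 3, R2→C 3, R3→A 10, R4→C 3, R5→A 5. Service 24; fixed 42; total 66.
No other subset beats 42.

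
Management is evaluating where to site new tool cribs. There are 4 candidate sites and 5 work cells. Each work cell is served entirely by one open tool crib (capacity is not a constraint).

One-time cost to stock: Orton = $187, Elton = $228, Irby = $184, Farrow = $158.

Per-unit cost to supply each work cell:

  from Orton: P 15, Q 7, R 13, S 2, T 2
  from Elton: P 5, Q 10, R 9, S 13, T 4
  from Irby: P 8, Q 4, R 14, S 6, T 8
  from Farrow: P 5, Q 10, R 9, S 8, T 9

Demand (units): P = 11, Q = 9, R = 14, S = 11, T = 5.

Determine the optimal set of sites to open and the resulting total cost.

Open Farrow only; minimum total cost 562.

For any fixed open set, each work cell goes to its cheapest open site; total = fixed + service.
{Farrow}: P→Farrow 5·11=55, Q→Farrow 10·9=90, R→Farrow 9·14=126, S→Farrow 8·11=88, T→Farrow 9·5=45. Service 404; fixed 158; total 562.
{Irby}: P→Irby 8·11=88, Q→Irby 4·9=36, R→Irby 14·14=196, S→Irby 6·11=66, T→Irby 8·5=40. Service 426; fixed 184; total 610.
{Orton, Farrow}: service 276 + fixed 345 = 621
{Orton, Elton, Irby, Farrow}: P→Elton 5·11=55, Q→Irby 4·9=36, R→Elton 9·14=126, S→Orton 2·11=22, T→Orton 2·5=10. Service 249; fixed 757; total 1006.
No other subset beats 562.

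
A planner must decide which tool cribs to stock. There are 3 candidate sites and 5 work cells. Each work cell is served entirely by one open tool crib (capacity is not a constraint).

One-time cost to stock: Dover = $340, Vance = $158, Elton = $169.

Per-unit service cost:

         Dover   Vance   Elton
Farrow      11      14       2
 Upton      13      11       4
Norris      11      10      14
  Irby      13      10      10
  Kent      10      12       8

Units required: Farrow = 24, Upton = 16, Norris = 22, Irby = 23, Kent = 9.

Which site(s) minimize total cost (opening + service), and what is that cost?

For any fixed open set, each work cell goes to its cheapest open site; total = fixed + service.
{Elton}: Farrow→Elton 2·24=48, Upton→Elton 4·16=64, Norris→Elton 14·22=308, Irby→Elton 10·23=230, Kent→Elton 8·9=72. Service 722; fixed 169; total 891.
{Vance, Elton}: service 634 + fixed 327 = 961
{Dover, Elton}: service 656 + fixed 509 = 1165
{Dover, Vance, Elton}: service 634 + fixed 667 = 1301
No other subset beats 891.

Open Elton only; minimum total cost 891.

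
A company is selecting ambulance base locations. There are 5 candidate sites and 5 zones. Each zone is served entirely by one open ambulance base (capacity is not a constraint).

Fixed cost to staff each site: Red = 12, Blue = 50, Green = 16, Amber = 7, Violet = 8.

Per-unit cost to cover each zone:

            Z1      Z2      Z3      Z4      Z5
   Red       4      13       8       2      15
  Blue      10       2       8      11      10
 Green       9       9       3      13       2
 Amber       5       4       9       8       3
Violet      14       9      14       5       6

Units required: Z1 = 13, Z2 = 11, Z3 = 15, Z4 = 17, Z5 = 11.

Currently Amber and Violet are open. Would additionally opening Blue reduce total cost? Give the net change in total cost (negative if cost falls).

Current service cost with {Amber, Violet}: 362.
Adding Blue: each zone re-picks its cheapest; new service cost 325, saving 37.
Extra fixed cost: 50. Net change = 50 − 37 = 13.
(Totals: 377 → 390.)

No — net change +13 (cost rises by 13).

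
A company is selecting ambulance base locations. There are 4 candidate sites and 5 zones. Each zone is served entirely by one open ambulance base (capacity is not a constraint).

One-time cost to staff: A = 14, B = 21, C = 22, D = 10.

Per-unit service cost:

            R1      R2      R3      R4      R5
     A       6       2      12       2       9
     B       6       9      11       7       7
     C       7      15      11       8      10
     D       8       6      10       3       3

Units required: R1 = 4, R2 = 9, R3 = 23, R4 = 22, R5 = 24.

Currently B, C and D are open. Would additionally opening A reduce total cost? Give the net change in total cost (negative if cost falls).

Current service cost with {B, C, D}: 446.
Adding A: each zone re-picks its cheapest; new service cost 388, saving 58.
Extra fixed cost: 14. Net change = 14 − 58 = -44.
(Totals: 499 → 455.)

Yes — net change −44 (cost falls by 44).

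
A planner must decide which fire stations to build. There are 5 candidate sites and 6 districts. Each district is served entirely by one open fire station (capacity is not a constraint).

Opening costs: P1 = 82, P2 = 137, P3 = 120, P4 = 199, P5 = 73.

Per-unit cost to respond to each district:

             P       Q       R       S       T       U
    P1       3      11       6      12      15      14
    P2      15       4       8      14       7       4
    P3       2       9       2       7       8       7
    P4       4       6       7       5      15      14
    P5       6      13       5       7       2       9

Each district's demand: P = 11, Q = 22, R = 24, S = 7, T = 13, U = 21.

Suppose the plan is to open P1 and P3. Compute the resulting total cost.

Each district is assigned to its cheapest site among the open ones.
{P1, P3}: P→P3 2·11=22, Q→P3 9·22=198, R→P3 2·24=48, S→P3 7·7=49, T→P3 8·13=104, U→P3 7·21=147. Service 568; fixed 202; total 770.

Total cost: 770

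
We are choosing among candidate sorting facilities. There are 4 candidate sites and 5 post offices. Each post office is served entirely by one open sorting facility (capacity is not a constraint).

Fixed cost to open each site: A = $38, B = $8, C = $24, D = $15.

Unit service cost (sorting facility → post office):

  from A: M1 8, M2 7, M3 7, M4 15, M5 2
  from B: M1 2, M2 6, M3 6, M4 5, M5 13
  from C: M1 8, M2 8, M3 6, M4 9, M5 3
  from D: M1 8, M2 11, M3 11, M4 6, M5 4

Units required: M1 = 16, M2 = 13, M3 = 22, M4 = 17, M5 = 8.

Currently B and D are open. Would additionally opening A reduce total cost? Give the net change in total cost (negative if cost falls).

Current service cost with {B, D}: 359.
Adding A: each post office re-picks its cheapest; new service cost 343, saving 16.
Extra fixed cost: 38. Net change = 38 − 16 = 22.
(Totals: 382 → 404.)

No — net change +22 (cost rises by 22).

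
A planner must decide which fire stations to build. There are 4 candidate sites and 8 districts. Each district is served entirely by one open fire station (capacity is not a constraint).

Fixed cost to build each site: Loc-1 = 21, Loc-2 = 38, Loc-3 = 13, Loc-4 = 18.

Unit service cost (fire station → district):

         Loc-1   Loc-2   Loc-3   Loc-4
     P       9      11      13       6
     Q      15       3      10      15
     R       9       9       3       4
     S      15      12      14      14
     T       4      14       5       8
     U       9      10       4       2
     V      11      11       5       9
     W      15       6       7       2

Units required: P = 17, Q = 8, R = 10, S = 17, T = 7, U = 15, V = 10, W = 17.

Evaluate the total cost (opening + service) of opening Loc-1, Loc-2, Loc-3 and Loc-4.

Each district is assigned to its cheapest site among the open ones.
{Loc-1, Loc-2, Loc-3, Loc-4}: P→Loc-4 6·17=102, Q→Loc-2 3·8=24, R→Loc-3 3·10=30, S→Loc-2 12·17=204, T→Loc-1 4·7=28, U→Loc-4 2·15=30, V→Loc-3 5·10=50, W→Loc-4 2·17=34. Service 502; fixed 90; total 592.

Total cost: 592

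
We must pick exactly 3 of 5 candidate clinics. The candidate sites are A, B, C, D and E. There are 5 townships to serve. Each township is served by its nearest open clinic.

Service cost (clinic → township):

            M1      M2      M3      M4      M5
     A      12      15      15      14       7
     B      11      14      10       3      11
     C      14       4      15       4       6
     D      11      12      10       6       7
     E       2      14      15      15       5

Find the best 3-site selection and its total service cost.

Choose B, C and E; total service cost 24.

With exactly 3 open, each township uses its cheapest among the chosen.
{B, C, E}: M1→E 2, M2→C 4, M3→B 10, M4→B 3, M5→E 5. Service cost 24.
{C, D, E}: service cost 25
{A, C, E}: service cost 30
Among all 10 size-3 choices, {B, C, E} is lowest.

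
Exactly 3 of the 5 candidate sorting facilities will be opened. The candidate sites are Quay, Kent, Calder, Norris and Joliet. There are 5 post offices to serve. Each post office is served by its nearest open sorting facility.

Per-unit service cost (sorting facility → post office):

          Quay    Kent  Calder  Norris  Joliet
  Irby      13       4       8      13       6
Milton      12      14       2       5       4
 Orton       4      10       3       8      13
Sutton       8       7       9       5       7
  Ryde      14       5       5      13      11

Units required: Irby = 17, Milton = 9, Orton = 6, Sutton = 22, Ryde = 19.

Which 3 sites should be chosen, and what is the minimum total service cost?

Choose Kent, Calder and Norris; total service cost 309.

With exactly 3 open, each post office uses its cheapest among the chosen.
{Kent, Calder, Norris}: Irby→Kent 4·17=68, Milton→Calder 2·9=18, Orton→Calder 3·6=18, Sutton→Norris 5·22=110, Ryde→Kent 5·19=95. Service cost 309.
{Quay, Kent, Norris}: service cost 342
{Calder, Norris, Joliet}: service cost 343
Among all 10 size-3 choices, {Kent, Calder, Norris} is lowest.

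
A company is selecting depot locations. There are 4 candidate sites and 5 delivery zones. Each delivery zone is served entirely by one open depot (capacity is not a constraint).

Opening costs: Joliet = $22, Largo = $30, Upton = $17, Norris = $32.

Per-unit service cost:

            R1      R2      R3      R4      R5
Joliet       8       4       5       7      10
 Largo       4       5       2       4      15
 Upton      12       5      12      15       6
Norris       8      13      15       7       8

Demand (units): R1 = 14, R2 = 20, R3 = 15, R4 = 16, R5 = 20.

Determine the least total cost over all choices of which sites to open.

For any fixed open set, each delivery zone goes to its cheapest open site; total = fixed + service.
{Largo, Upton}: R1→Largo 4·14=56, R2→Largo 5·20=100, R3→Largo 2·15=30, R4→Largo 4·16=64, R5→Upton 6·20=120. Service 370; fixed 47; total 417.
{Joliet, Largo, Upton}: R1→Largo 4·14=56, R2→Joliet 4·20=80, R3→Largo 2·15=30, R4→Largo 4·16=64, R5→Upton 6·20=120. Service 350; fixed 69; total 419.
{Largo, Upton, Norris}: service 370 + fixed 79 = 449
{Joliet, Largo, Upton, Norris}: service 350 + fixed 101 = 451
(All 15 nonempty subsets were checked; Largo and Upton is lowest.)

Minimum total cost: 417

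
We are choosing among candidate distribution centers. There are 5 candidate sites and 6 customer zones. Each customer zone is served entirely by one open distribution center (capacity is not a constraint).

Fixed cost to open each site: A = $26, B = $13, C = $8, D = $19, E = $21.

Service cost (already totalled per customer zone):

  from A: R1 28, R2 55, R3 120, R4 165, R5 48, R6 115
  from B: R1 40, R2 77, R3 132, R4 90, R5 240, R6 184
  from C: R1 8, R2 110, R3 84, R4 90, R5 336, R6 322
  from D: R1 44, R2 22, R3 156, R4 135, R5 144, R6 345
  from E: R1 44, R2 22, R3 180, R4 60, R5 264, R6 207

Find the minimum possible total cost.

Minimum total cost: 392

For any fixed open set, each customer zone goes to its cheapest open site; total = fixed + service.
{A, C, E}: R1→C 8, R2→E 22, R3→C 84, R4→E 60, R5→A 48, R6→A 115. Service 337; fixed 55; total 392.
{A, B, C, E}: R1→C 8, R2→E 22, R3→C 84, R4→E 60, R5→A 48, R6→A 115. Service 337; fixed 68; total 405.
{A, C, D, E}: service 337 + fixed 74 = 411
{A, B, C, D, E}: service 337 + fixed 87 = 424
No other subset beats 392.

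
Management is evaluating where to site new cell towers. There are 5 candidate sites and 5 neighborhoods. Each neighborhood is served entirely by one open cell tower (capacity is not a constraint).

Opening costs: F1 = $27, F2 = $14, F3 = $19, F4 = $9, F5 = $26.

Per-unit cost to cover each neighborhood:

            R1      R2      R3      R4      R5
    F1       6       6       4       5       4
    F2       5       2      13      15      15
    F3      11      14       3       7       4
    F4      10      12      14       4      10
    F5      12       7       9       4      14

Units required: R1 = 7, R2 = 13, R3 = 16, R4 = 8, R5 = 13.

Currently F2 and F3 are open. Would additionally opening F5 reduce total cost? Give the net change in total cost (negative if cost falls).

No — net change +2 (cost rises by 2).

Current service cost with {F2, F3}: 217.
Adding F5: each neighborhood re-picks its cheapest; new service cost 193, saving 24.
Extra fixed cost: 26. Net change = 26 − 24 = 2.
(Totals: 250 → 252.)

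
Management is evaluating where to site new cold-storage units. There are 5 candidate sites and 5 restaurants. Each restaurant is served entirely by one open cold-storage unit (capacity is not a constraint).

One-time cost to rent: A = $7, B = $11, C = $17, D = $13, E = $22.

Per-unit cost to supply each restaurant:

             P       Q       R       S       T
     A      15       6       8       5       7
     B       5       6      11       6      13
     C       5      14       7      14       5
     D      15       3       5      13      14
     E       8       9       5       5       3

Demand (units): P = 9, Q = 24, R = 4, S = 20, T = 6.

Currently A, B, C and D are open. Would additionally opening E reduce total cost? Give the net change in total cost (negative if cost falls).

Current service cost with {A, B, C, D}: 267.
Adding E: each restaurant re-picks its cheapest; new service cost 255, saving 12.
Extra fixed cost: 22. Net change = 22 − 12 = 10.
(Totals: 315 → 325.)

No — net change +10 (cost rises by 10).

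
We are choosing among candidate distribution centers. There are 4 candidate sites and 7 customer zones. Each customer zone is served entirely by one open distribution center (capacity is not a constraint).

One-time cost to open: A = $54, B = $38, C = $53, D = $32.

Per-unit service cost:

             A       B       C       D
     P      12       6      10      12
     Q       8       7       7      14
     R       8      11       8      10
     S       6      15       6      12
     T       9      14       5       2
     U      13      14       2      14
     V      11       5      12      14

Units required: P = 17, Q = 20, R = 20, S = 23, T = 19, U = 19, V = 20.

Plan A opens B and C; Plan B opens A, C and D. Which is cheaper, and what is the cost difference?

Plan A is cheaper by 179.

Plan A: {B, C}: P→B 6·17=102, Q→B 7·20=140, R→C 8·20=160, S→C 6·23=138, T→C 5·19=95, U→C 2·19=38, V→B 5·20=100. Service 773; fixed 91; total 864.
Plan B: {A, C, D}: P→C 10·17=170, Q→C 7·20=140, R→A 8·20=160, S→A 6·23=138, T→D 2·19=38, U→C 2·19=38, V→A 11·20=220. Service 904; fixed 139; total 1043.
Difference: |864 − 1043| = 179.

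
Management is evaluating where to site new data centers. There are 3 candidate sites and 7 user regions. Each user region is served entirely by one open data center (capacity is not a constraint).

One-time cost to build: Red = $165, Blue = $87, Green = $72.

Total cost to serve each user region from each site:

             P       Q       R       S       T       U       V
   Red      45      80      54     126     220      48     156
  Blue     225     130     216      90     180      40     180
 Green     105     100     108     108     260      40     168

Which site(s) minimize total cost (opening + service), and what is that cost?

For any fixed open set, each user region goes to its cheapest open site; total = fixed + service.
{Red}: P→Red 45, Q→Red 80, R→Red 54, S→Red 126, T→Red 220, U→Red 48, V→Red 156. Service 729; fixed 165; total 894.
{Red, Blue}: service 645 + fixed 252 = 897
{Red, Green}: service 703 + fixed 237 = 940
{Red, Blue, Green}: service 645 + fixed 324 = 969
No other subset beats 894.

Open Red only; minimum total cost 894.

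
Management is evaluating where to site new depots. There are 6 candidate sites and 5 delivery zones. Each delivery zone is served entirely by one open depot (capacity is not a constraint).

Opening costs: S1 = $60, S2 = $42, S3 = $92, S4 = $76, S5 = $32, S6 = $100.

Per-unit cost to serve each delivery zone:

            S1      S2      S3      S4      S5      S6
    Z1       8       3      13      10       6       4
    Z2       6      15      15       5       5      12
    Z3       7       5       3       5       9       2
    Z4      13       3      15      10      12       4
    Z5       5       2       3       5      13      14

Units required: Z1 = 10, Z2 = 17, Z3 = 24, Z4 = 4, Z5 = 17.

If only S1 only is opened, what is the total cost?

Total cost: 547

Each delivery zone is assigned to its cheapest site among the open ones.
{S1}: Z1→S1 8·10=80, Z2→S1 6·17=102, Z3→S1 7·24=168, Z4→S1 13·4=52, Z5→S1 5·17=85. Service 487; fixed 60; total 547.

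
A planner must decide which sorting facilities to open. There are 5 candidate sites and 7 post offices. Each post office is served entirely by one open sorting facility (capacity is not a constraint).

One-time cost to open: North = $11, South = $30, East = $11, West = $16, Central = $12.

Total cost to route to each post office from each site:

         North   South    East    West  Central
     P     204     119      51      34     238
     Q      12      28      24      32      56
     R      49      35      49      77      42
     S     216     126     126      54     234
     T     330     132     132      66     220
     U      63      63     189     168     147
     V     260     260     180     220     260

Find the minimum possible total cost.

For any fixed open set, each post office goes to its cheapest open site; total = fixed + service.
{North, East, West}: P→West 34, Q→North 12, R→North 49, S→West 54, T→West 66, U→North 63, V→East 180. Service 458; fixed 38; total 496.
{North, East, West, Central}: service 451 + fixed 50 = 501
{North, South, East, West}: P→West 34, Q→North 12, R→South 35, S→West 54, T→West 66, U→North 63, V→East 180. Service 444; fixed 68; total 512.
{North, South, East, West, Central}: service 444 + fixed 80 = 524
No other subset beats 496.

Minimum total cost: 496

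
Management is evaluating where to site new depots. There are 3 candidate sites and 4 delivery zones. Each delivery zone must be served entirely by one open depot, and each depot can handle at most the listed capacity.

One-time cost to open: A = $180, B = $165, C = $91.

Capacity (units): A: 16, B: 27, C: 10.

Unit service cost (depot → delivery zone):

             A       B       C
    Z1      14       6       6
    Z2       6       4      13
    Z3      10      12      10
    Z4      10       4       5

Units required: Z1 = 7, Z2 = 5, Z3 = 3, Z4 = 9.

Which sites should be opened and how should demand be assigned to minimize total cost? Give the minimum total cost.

Open {B}: Z1→B 6·7=42, Z2→B 4·5=20, Z3→B 12·3=36, Z4→B 4·9=36.
Loads: B carries 24/27. Service 134; fixed 165; total 299.
Next best feasible plan costs 384.

Minimum total cost: 299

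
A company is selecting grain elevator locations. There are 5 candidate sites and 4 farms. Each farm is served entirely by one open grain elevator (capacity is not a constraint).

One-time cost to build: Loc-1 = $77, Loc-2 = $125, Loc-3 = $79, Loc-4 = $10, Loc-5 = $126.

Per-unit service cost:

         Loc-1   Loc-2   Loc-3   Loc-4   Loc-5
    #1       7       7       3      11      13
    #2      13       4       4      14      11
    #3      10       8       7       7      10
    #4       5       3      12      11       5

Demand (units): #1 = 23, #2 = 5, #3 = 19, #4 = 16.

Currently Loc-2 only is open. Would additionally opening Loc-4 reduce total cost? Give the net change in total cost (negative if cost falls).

Current service cost with {Loc-2}: 381.
Adding Loc-4: each farm re-picks its cheapest; new service cost 362, saving 19.
Extra fixed cost: 10. Net change = 10 − 19 = -9.
(Totals: 506 → 497.)

Yes — net change −9 (cost falls by 9).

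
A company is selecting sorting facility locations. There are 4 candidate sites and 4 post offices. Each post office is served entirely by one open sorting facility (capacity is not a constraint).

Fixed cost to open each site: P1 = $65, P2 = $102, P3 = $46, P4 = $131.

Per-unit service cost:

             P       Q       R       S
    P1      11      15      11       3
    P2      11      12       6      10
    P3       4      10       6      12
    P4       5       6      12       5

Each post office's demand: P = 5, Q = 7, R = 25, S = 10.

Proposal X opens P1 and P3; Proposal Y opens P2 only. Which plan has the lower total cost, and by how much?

Proposal X is cheaper by 110.

Proposal X: {P1, P3}: P→P3 4·5=20, Q→P3 10·7=70, R→P3 6·25=150, S→P1 3·10=30. Service 270; fixed 111; total 381.
Proposal Y: {P2}: P→P2 11·5=55, Q→P2 12·7=84, R→P2 6·25=150, S→P2 10·10=100. Service 389; fixed 102; total 491.
Difference: |381 − 491| = 110.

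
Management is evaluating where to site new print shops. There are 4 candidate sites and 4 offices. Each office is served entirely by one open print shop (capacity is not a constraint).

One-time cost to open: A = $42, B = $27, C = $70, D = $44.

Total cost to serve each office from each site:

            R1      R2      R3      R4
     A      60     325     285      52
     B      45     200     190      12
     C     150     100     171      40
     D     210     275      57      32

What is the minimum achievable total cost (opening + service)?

Minimum total cost: 355

For any fixed open set, each office goes to its cheapest open site; total = fixed + service.
{B, C, D}: R1→B 45, R2→C 100, R3→D 57, R4→B 12. Service 214; fixed 141; total 355.
{B, D}: R1→B 45, R2→B 200, R3→D 57, R4→B 12. Service 314; fixed 71; total 385.
{A, B, C, D}: R1→B 45, R2→C 100, R3→D 57, R4→B 12. Service 214; fixed 183; total 397.
{B}: service 447 + fixed 27 = 474
(All 15 nonempty subsets were checked; B, C and D is lowest.)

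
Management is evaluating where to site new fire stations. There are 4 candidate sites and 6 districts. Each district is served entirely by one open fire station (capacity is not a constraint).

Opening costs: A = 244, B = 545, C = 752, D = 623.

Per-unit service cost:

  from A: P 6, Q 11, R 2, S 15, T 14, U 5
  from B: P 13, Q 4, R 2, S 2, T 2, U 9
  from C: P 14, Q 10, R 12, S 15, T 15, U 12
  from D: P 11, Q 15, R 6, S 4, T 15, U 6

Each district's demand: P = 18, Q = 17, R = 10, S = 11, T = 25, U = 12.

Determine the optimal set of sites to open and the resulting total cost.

Open B only; minimum total cost 1047.

For any fixed open set, each district goes to its cheapest open site; total = fixed + service.
{B}: P→B 13·18=234, Q→B 4·17=68, R→B 2·10=20, S→B 2·11=22, T→B 2·25=50, U→B 9·12=108. Service 502; fixed 545; total 1047.
{A, B}: service 328 + fixed 789 = 1117
{A}: P→A 6·18=108, Q→A 11·17=187, R→A 2·10=20, S→A 15·11=165, T→A 14·25=350, U→A 5·12=60. Service 890; fixed 244; total 1134.
{A, B, C, D}: P→A 6·18=108, Q→B 4·17=68, R→A 2·10=20, S→B 2·11=22, T→B 2·25=50, U→A 5·12=60. Service 328; fixed 2164; total 2492.
No other subset beats 1047.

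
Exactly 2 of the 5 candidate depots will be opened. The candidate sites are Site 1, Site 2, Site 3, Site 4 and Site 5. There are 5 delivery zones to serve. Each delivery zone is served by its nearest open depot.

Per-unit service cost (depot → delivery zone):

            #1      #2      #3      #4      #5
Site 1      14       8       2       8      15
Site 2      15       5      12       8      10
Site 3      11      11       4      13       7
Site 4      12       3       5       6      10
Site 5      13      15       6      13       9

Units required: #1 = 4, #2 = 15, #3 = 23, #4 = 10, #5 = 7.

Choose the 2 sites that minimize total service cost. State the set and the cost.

Choose Site 1 and Site 4; total service cost 269.

With exactly 2 open, each delivery zone uses its cheapest among the chosen.
{Site 1, Site 4}: #1→Site 4 12·4=48, #2→Site 4 3·15=45, #3→Site 1 2·23=46, #4→Site 4 6·10=60, #5→Site 4 10·7=70. Service cost 269.
{Site 3, Site 4}: service cost 290
{Site 1, Site 2}: service cost 327
Among all 10 size-2 choices, {Site 1, Site 4} is lowest.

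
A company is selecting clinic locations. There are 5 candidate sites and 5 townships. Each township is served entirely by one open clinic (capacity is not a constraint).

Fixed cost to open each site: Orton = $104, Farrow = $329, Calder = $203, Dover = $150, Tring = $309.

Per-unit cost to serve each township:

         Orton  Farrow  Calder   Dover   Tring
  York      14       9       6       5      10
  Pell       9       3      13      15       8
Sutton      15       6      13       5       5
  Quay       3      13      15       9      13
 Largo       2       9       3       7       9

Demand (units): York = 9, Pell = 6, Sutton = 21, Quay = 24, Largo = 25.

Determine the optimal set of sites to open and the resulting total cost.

For any fixed open set, each township goes to its cheapest open site; total = fixed + service.
{Orton, Dover}: York→Dover 5·9=45, Pell→Orton 9·6=54, Sutton→Dover 5·21=105, Quay→Orton 3·24=72, Largo→Orton 2·25=50. Service 326; fixed 254; total 580.
{Orton}: York→Orton 14·9=126, Pell→Orton 9·6=54, Sutton→Orton 15·21=315, Quay→Orton 3·24=72, Largo→Orton 2·25=50. Service 617; fixed 104; total 721.
{Orton, Tring}: service 365 + fixed 413 = 778
{Orton, Farrow, Calder, Dover, Tring}: York→Dover 5·9=45, Pell→Farrow 3·6=18, Sutton→Dover 5·21=105, Quay→Orton 3·24=72, Largo→Orton 2·25=50. Service 290; fixed 1095; total 1385.
No other subset beats 580.

Open Orton and Dover; minimum total cost 580.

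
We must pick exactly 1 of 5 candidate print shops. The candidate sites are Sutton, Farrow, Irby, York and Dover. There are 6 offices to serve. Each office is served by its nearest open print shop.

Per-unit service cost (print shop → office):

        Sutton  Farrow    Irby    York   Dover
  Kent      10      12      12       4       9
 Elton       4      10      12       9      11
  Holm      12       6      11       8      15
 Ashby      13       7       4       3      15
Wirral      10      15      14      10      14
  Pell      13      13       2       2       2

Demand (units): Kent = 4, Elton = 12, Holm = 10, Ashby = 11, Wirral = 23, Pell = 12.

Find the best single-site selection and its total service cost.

With exactly 1 open, each office uses its cheapest among the chosen.
{York}: Kent→York 4·4=16, Elton→York 9·12=108, Holm→York 8·10=80, Ashby→York 3·11=33, Wirral→York 10·23=230, Pell→York 2·12=24. Service cost 491.
{Irby}: service cost 692
{Sutton}: service cost 737
Among all 5 size-1 choices, {York} is lowest.

Choose York only; total service cost 491.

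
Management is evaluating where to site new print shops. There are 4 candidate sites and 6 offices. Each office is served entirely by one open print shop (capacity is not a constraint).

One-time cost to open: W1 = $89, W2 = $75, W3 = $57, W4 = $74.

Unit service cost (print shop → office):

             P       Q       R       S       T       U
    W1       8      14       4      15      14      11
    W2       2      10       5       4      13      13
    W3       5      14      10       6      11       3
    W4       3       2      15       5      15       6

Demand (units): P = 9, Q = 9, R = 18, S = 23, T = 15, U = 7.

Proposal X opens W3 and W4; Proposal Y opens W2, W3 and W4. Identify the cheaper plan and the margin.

Proposal Y is cheaper by 47.

Proposal X: {W3, W4}: P→W4 3·9=27, Q→W4 2·9=18, R→W3 10·18=180, S→W4 5·23=115, T→W3 11·15=165, U→W3 3·7=21. Service 526; fixed 131; total 657.
Proposal Y: {W2, W3, W4}: P→W2 2·9=18, Q→W4 2·9=18, R→W2 5·18=90, S→W2 4·23=92, T→W3 11·15=165, U→W3 3·7=21. Service 404; fixed 206; total 610.
Difference: |657 − 610| = 47.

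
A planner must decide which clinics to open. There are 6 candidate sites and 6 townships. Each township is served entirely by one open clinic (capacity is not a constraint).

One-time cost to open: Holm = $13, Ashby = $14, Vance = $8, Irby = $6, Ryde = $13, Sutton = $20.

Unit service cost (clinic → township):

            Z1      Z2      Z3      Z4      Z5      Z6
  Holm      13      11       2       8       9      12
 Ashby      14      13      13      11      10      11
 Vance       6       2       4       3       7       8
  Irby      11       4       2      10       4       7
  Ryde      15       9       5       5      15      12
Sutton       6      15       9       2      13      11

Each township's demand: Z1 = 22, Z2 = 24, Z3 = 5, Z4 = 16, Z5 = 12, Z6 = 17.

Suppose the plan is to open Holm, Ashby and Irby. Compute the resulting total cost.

Each township is assigned to its cheapest site among the open ones.
{Holm, Ashby, Irby}: Z1→Irby 11·22=242, Z2→Irby 4·24=96, Z3→Holm 2·5=10, Z4→Holm 8·16=128, Z5→Irby 4·12=48, Z6→Irby 7·17=119. Service 643; fixed 33; total 676.

Total cost: 676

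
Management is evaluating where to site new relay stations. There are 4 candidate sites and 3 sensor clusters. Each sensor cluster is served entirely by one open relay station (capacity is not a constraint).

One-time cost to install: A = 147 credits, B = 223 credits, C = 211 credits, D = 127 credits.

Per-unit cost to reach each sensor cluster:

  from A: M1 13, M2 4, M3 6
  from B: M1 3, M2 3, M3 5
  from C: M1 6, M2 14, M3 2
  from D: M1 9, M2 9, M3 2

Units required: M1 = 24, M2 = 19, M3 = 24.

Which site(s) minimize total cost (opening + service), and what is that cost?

Open B only; minimum total cost 472.

For any fixed open set, each sensor cluster goes to its cheapest open site; total = fixed + service.
{B}: M1→B 3·24=72, M2→B 3·19=57, M3→B 5·24=120. Service 249; fixed 223; total 472.
{B, D}: M1→B 3·24=72, M2→B 3·19=57, M3→D 2·24=48. Service 177; fixed 350; total 527.
{D}: M1→D 9·24=216, M2→D 9·19=171, M3→D 2·24=48. Service 435; fixed 127; total 562.
{A, B, C, D}: service 177 + fixed 708 = 885
No other subset beats 472.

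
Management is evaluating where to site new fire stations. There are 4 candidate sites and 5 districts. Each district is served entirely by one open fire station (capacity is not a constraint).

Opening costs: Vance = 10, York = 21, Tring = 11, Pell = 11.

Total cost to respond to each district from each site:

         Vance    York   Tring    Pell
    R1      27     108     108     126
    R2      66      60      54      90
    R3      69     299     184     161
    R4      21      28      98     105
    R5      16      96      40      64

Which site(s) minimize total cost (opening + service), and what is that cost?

Open Vance and Tring; minimum total cost 208.

For any fixed open set, each district goes to its cheapest open site; total = fixed + service.
{Vance, Tring}: R1→Vance 27, R2→Tring 54, R3→Vance 69, R4→Vance 21, R5→Vance 16. Service 187; fixed 21; total 208.
{Vance}: service 199 + fixed 10 = 209
{Vance, Tring, Pell}: service 187 + fixed 32 = 219
{Vance, York, Tring, Pell}: service 187 + fixed 53 = 240
No other subset beats 208.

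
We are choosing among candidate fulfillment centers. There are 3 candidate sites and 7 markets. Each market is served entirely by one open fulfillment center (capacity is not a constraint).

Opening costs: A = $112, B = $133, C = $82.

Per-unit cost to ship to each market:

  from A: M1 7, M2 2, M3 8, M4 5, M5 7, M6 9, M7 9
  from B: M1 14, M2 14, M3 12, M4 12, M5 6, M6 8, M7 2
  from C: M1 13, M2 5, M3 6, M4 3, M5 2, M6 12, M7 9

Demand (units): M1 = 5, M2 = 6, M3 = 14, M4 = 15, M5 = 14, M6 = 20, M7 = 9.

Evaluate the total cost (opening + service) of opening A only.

Total cost: 705

Each market is assigned to its cheapest site among the open ones.
{A}: M1→A 7·5=35, M2→A 2·6=12, M3→A 8·14=112, M4→A 5·15=75, M5→A 7·14=98, M6→A 9·20=180, M7→A 9·9=81. Service 593; fixed 112; total 705.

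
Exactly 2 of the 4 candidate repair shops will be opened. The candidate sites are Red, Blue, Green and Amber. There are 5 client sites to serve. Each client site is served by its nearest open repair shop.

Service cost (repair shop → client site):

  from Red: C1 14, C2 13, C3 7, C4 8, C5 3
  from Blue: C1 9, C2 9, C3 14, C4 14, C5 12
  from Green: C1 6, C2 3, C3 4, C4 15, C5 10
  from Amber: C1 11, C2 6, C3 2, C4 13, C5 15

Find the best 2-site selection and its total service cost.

Choose Red and Green; total service cost 24.

With exactly 2 open, each client site uses its cheapest among the chosen.
{Red, Green}: C1→Green 6, C2→Green 3, C3→Green 4, C4→Red 8, C5→Red 3. Service cost 24.
{Red, Amber}: service cost 30
{Green, Amber}: service cost 34
Among all 6 size-2 choices, {Red, Green} is lowest.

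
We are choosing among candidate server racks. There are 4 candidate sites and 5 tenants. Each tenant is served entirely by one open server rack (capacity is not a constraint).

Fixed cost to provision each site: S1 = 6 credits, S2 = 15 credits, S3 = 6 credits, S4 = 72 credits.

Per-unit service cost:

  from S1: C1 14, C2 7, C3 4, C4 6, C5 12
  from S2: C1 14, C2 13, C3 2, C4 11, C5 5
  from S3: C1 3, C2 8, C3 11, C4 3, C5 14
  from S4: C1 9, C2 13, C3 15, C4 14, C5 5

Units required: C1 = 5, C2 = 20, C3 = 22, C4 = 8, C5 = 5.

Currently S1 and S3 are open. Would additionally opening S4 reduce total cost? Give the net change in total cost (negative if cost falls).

Current service cost with {S1, S3}: 327.
Adding S4: each tenant re-picks its cheapest; new service cost 292, saving 35.
Extra fixed cost: 72. Net change = 72 − 35 = 37.
(Totals: 339 → 376.)

No — net change +37 (cost rises by 37).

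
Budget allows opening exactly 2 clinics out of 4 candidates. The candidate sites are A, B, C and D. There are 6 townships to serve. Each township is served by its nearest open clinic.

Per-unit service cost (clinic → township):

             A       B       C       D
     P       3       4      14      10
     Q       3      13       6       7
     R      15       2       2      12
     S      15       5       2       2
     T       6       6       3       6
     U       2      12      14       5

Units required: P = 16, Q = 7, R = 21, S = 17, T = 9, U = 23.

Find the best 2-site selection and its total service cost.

Choose A and C; total service cost 218.

With exactly 2 open, each township uses its cheapest among the chosen.
{A, C}: P→A 3·16=48, Q→A 3·7=21, R→C 2·21=42, S→C 2·17=34, T→C 3·9=27, U→A 2·23=46. Service cost 218.
{A, B}: service cost 296
{B, D}: service cost 358
Among all 6 size-2 choices, {A, C} is lowest.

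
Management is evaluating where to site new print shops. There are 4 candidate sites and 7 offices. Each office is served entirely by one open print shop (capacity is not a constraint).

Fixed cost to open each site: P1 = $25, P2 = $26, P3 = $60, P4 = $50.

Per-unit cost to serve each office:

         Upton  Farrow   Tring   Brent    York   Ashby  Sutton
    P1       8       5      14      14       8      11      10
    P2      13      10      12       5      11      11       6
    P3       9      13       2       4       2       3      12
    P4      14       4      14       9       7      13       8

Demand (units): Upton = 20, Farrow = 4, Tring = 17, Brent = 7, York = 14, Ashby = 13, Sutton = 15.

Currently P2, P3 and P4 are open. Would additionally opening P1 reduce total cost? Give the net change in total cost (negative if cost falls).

No — net change +5 (cost rises by 5).

Current service cost with {P2, P3, P4}: 415.
Adding P1: each office re-picks its cheapest; new service cost 395, saving 20.
Extra fixed cost: 25. Net change = 25 − 20 = 5.
(Totals: 551 → 556.)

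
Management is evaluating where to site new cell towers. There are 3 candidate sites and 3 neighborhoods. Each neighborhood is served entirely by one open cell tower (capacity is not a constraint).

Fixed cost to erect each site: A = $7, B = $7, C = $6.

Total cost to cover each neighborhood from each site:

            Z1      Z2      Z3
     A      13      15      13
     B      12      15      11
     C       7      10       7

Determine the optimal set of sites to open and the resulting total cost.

Open C only; minimum total cost 30.

For any fixed open set, each neighborhood goes to its cheapest open site; total = fixed + service.
{C}: Z1→C 7, Z2→C 10, Z3→C 7. Service 24; fixed 6; total 30.
{A, C}: Z1→C 7, Z2→C 10, Z3→C 7. Service 24; fixed 13; total 37.
{B, C}: service 24 + fixed 13 = 37
{A, B, C}: service 24 + fixed 20 = 44
No other subset beats 30.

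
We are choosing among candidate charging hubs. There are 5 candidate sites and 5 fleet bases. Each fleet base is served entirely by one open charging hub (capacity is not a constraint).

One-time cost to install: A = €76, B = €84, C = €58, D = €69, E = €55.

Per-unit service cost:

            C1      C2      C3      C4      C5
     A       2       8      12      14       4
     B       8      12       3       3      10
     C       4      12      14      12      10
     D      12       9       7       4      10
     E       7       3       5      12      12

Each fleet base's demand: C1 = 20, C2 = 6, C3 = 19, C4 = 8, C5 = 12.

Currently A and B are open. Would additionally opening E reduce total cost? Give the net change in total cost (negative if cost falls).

Current service cost with {A, B}: 217.
Adding E: each fleet base re-picks its cheapest; new service cost 187, saving 30.
Extra fixed cost: 55. Net change = 55 − 30 = 25.
(Totals: 377 → 402.)

No — net change +25 (cost rises by 25).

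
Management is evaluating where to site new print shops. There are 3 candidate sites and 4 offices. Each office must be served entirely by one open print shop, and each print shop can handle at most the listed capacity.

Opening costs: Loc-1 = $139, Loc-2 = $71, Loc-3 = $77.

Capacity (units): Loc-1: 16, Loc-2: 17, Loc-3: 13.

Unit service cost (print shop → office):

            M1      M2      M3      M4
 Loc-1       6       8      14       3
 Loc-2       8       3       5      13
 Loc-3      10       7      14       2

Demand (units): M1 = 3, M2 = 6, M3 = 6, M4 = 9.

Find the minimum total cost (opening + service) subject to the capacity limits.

Minimum total cost: 238

Open {Loc-2, Loc-3}: M1→Loc-2 8·3=24, M2→Loc-2 3·6=18, M3→Loc-2 5·6=30, M4→Loc-3 2·9=18.
Loads: Loc-2 carries 15/17, Loc-3 carries 9/13. Service 90; fixed 148; total 238.
Next best feasible plan costs 244.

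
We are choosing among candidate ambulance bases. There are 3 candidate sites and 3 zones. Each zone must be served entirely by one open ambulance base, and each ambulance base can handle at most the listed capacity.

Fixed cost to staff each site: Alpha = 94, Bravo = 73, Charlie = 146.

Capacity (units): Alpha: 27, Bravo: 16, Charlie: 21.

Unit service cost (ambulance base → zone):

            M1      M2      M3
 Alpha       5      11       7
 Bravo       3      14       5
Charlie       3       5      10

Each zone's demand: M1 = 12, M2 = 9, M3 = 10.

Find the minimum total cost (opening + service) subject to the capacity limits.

Minimum total cost: 350

Open {Bravo, Charlie}: M1→Charlie 3·12=36, M2→Charlie 5·9=45, M3→Bravo 5·10=50.
Loads: Bravo carries 10/16, Charlie carries 21/21. Service 131; fixed 219; total 350.
Next best feasible plan costs 372.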